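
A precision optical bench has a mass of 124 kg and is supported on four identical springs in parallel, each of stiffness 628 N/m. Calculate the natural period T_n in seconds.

Parallel springs add: k_eq = 4 × 628 = 2512 N/m.
ω_n = √(k_eq/m) = √(2512/124) = √20.26 = 4.501 rad/s.
T_n = 2π/ω_n = 6.283/4.501 = 1.396 s.

1.40 s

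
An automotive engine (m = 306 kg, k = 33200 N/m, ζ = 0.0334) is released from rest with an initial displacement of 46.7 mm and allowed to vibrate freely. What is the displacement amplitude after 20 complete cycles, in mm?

Logarithmic decrement δ = 2πζ/√(1 − ζ²) = 2π × 0.03340/√(1 − 0.00112) = 0.2100.
After n cycles, x_n/x₀ = e^(−nδ), so x_20 = 46.7 × e^(−20 × 0.2100) = 46.7 × 0.01500 = 0.7006 mm.

0.701 mm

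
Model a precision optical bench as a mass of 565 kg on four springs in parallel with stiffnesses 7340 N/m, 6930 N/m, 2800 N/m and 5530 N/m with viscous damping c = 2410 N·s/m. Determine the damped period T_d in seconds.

1.06 s

Parallel springs add: k_eq = 7340 + 6930 + 2800 + 5530 = 22600 N/m.
ω_n = √(k_eq/m) = √(22600/565) = 6.325 rad/s.
Critical damping c_c = 2√(k_eq·m) = 2√(22600 × 565) = 7147 N·s/m, so ζ = c/c_c = 2410/7147 = 0.3372.
ω_d = ω_n√(1 − ζ²) = 6.325 × √(1 − 0.114) = 5.954 rad/s.
T_d = 2π/ω_d = 1.055 s.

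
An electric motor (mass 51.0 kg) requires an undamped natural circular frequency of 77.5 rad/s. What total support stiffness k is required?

k = m·ω_n² = 51.0 × 77.50² = 51.0 × 6006 = 306300 N/m.

306000 N/m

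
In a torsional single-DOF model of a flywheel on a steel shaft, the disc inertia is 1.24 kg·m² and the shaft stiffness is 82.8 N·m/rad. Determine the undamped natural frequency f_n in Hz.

ω_n = √(k_t/J) = √(82.8/1.24) = √66.77 = 8.172 rad/s.
f_n = ω_n/(2π) = 8.172/6.283 = 1.301 Hz.

1.30 Hz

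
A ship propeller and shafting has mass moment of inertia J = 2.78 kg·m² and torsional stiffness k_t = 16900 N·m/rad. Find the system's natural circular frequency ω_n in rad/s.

ω_n = √(k_t/J) = √(16900/2.78) = √6079 = 77.97 rad/s.

78.0 rad/s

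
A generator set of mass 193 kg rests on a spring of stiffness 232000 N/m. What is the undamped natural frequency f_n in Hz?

5.52 Hz

ω_n = √(k/m) = √(232000/193) = √1202 = 34.67 rad/s.
f_n = ω_n/(2π) = 34.67/6.283 = 5.518 Hz.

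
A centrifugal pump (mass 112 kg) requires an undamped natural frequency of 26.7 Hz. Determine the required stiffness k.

3150000 N/m

ω_n = 2πf_n = 2π × 26.7 = 167.8 rad/s.
k = m·ω_n² = 112 × 167.8² = 112 × 28140 = 3152000 N/m.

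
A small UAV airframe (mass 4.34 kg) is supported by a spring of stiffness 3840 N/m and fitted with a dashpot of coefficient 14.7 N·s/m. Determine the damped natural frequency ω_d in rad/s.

ω_n = √(k/m) = √(3840/4.34) = 29.75 rad/s.
Critical damping c_c = 2√(k·m) = 2√(3840 × 4.34) = 258.2 N·s/m, so ζ = c/c_c = 14.7/258.2 = 0.05693.
ω_d = ω_n√(1 − ζ²) = 29.75 × √(1 − 0.00324) = 29.70 rad/s.

29.7 rad/s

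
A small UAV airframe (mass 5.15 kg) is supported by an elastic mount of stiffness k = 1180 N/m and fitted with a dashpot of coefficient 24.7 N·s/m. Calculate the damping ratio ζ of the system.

0.158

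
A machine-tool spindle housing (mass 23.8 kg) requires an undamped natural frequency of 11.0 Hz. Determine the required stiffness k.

ω_n = 2πf_n = 2π × 11.0 = 69.12 rad/s.
k = m·ω_n² = 23.8 × 69.12² = 23.8 × 4777 = 113700 N/m.

114000 N/m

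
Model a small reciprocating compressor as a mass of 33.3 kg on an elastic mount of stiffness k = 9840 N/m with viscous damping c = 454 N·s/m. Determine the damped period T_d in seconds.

0.398 s

ω_n = √(k/m) = √(9840/33.3) = 17.19 rad/s.
Critical damping c_c = 2√(k·m) = 2√(9840 × 33.3) = 1145 N·s/m, so ζ = c/c_c = 454/1145 = 0.3966.
ω_d = ω_n√(1 − ζ²) = 17.19 × √(1 − 0.157) = 15.78 rad/s.
T_d = 2π/ω_d = 0.3982 s.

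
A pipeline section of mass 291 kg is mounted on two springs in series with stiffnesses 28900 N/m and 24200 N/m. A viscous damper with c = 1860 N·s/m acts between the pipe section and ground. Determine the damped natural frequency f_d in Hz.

0.942 Hz

Series springs: 1/k_eq = 1/28900 + 1/24200 = 7.592×10^-5, so k_eq = 13170 N/m.
ω_n = √(k_eq/m) = √(13170/291) = 6.728 rad/s.
Critical damping c_c = 2√(k_eq·m) = 2√(13170 × 291) = 3915 N·s/m, so ζ = c/c_c = 1860/3915 = 0.4750.
ω_d = ω_n√(1 − ζ²) = 6.728 × √(1 − 0.226) = 5.920 rad/s.
f_d = ω_d/(2π) = 0.9422 Hz.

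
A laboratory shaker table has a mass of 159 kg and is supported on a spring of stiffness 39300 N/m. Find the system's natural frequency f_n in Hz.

ω_n = √(k/m) = √(39300/159) = √247.2 = 15.72 rad/s.
f_n = ω_n/(2π) = 15.72/6.283 = 2.502 Hz.

2.50 Hz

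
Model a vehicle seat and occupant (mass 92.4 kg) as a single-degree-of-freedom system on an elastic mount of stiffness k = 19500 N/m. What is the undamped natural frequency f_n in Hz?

ω_n = √(k/m) = √(19500/92.4) = √211.0 = 14.53 rad/s.
f_n = ω_n/(2π) = 14.53/6.283 = 2.312 Hz.

2.31 Hz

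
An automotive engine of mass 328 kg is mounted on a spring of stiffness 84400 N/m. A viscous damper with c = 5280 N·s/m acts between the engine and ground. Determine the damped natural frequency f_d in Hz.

ω_n = √(k/m) = √(84400/328) = 16.04 rad/s.
Critical damping c_c = 2√(k·m) = 2√(84400 × 328) = 10520 N·s/m, so ζ = c/c_c = 5280/10520 = 0.5018.
ω_d = ω_n√(1 − ζ²) = 16.04 × √(1 − 0.252) = 13.88 rad/s.
f_d = ω_d/(2π) = 2.208 Hz.

2.21 Hz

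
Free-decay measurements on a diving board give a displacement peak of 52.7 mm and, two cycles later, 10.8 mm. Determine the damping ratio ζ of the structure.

Logarithmic decrement δ = (1/n)·ln(x₀/x_n) = (1/2)·ln(52.7/10.8) = (1/2)·ln(4.880) = 0.7925.
ζ = δ/√(4π² + δ²) = 0.7925/√(39.48 + 0.628) = 0.7925/6.333 = 0.1251.

0.125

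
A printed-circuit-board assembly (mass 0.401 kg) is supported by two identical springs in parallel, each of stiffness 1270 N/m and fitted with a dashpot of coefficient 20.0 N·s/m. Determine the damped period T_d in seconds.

Parallel springs add: k_eq = 2 × 1270 = 2540 N/m.
ω_n = √(k_eq/m) = √(2540/0.401) = 79.59 rad/s.
Critical damping c_c = 2√(k_eq·m) = 2√(2540 × 0.401) = 63.83 N·s/m, so ζ = c/c_c = 20.0/63.83 = 0.3133.
ω_d = ω_n√(1 − ζ²) = 79.59 × √(1 − 0.0982) = 75.58 rad/s.
T_d = 2π/ω_d = 0.08313 s.

0.0831 s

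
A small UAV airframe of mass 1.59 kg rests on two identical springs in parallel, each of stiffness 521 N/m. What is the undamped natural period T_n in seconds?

Parallel springs add: k_eq = 2 × 521 = 1042 N/m.
ω_n = √(k_eq/m) = √(1042/1.59) = √655.3 = 25.60 rad/s.
T_n = 2π/ω_n = 6.283/25.60 = 0.2454 s.

0.245 s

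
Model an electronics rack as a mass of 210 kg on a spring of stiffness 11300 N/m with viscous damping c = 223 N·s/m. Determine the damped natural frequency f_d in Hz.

1.16 Hz

ω_n = √(k/m) = √(11300/210) = 7.335 rad/s.
Critical damping c_c = 2√(k·m) = 2√(11300 × 210) = 3081 N·s/m, so ζ = c/c_c = 223/3081 = 0.07238.
ω_d = ω_n√(1 − ζ²) = 7.335 × √(1 − 0.00524) = 7.316 rad/s.
f_d = ω_d/(2π) = 1.164 Hz.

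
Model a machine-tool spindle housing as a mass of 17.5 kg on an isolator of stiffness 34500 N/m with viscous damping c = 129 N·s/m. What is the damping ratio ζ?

ω_n = √(k/m) = √(34500/17.5) = 44.40 rad/s.
Critical damping c_c = 2√(k·m) = 2√(34500 × 17.5) = 1554 N·s/m, so ζ = c/c_c = 129/1554 = 0.08301.

0.0830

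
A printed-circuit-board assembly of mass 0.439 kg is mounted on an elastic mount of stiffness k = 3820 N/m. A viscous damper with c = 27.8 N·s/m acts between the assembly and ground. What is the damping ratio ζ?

ω_n = √(k/m) = √(3820/0.439) = 93.28 rad/s.
Critical damping c_c = 2√(k·m) = 2√(3820 × 0.439) = 81.90 N·s/m, so ζ = c/c_c = 27.8/81.90 = 0.3394.

0.339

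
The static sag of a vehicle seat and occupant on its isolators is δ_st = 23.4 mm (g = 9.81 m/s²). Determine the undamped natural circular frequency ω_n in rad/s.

20.5 rad/s

ω_n = √(g/δ_st) = √(9.81/0.0234) = √419.2 = 20.48 rad/s.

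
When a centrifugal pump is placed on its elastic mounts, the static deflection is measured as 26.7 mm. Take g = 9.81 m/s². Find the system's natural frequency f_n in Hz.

3.05 Hz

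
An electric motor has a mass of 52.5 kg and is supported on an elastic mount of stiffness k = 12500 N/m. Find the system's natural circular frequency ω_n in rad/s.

15.4 rad/s

ω_n = √(k/m) = √(12500/52.5) = √238.1 = 15.43 rad/s.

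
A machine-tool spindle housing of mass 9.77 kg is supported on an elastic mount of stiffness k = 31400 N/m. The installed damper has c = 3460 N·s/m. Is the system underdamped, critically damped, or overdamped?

c_c = 2√(k·m) = 1108 N·s/m; ζ = c/c_c = 3460/1108 = 3.12.
Since ζ > 1 the system is overdamped.

overdamped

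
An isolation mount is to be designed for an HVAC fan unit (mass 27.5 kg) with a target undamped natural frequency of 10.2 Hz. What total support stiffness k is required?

ω_n = 2πf_n = 2π × 10.2 = 64.09 rad/s.
k = m·ω_n² = 27.5 × 64.09² = 27.5 × 4107 = 113000 N/m.

113000 N/m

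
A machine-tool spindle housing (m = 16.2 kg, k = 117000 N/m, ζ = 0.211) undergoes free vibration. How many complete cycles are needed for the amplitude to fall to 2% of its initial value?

3 cycles

Logarithmic decrement δ = 2πζ/√(1 − ζ²) = 2π × 0.2110/√(1 − 0.0445) = 1.356.
x_n/x₀ = e^(−nδ) ≤ 0.02; take ln: n ≥ ln(1/0.02)/δ = 3.912/1.356 = 2.884.
So 3 complete cycles are required.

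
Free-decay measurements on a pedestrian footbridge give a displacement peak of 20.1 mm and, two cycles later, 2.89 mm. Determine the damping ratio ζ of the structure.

0.153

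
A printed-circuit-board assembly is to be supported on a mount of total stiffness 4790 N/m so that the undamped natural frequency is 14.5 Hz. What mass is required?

0.577 kg

ω_n = 2πf_n = 2π × 14.5 = 91.11 rad/s.
m = k/ω_n² = 4790/91.11² = 4790/8300 = 0.5771 kg.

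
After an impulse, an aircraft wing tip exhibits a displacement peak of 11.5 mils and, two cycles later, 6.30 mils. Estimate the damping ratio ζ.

0.0478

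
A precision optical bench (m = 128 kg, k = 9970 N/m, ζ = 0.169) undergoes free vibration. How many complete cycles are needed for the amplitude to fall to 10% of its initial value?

3 cycles

Logarithmic decrement δ = 2πζ/√(1 − ζ²) = 2π × 0.1690/√(1 − 0.0286) = 1.077.
x_n/x₀ = e^(−nδ) ≤ 0.1; take ln: n ≥ ln(1/0.1)/δ = 2.303/1.077 = 2.137.
So 3 complete cycles are required.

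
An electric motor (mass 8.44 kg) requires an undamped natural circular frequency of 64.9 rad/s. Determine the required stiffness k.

35500 N/m

k = m·ω_n² = 8.44 × 64.90² = 8.44 × 4212 = 35550 N/m.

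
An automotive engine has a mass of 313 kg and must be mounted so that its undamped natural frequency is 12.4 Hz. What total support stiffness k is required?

1900000 N/m

ω_n = 2πf_n = 2π × 12.4 = 77.91 rad/s.
k = m·ω_n² = 313 × 77.91² = 313 × 6070 = 1900000 N/m.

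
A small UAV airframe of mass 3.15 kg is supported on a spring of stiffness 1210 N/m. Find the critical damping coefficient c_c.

123 N·s/m

c_c = 2√(k·m) = 2√(1210 × 3.15) = 2 × 61.74 = 123.5 N·s/m.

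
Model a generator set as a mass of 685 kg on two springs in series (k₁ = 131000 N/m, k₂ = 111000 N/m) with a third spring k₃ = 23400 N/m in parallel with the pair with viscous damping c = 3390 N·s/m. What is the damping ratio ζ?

Series pair: k_s = k₁k₂/(k₁+k₂) = (131000)(111000)/(131000 + 111000) = 60090 N/m. In parallel with k₃: k_eq = 60090 + 23400 = 83490 N/m.
ω_n = √(k_eq/m) = √(83490/685) = 11.04 rad/s.
Critical damping c_c = 2√(k_eq·m) = 2√(83490 × 685) = 15120 N·s/m, so ζ = c/c_c = 3390/15120 = 0.2241.

0.224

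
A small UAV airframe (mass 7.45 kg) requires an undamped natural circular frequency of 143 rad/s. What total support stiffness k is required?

152000 N/m

k = m·ω_n² = 7.45 × 143.0² = 7.45 × 20450 = 152300 N/m.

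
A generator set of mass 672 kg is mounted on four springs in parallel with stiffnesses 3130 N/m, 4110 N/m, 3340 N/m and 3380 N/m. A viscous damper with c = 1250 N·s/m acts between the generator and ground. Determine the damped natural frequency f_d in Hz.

0.710 Hz

Parallel springs add: k_eq = 3130 + 4110 + 3340 + 3380 = 13960 N/m.
ω_n = √(k_eq/m) = √(13960/672) = 4.558 rad/s.
Critical damping c_c = 2√(k_eq·m) = 2√(13960 × 672) = 6126 N·s/m, so ζ = c/c_c = 1250/6126 = 0.2041.
ω_d = ω_n√(1 − ζ²) = 4.558 × √(1 − 0.0416) = 4.462 rad/s.
f_d = ω_d/(2π) = 0.7101 Hz.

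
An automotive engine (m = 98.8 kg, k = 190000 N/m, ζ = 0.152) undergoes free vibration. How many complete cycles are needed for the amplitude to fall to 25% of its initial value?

2 cycles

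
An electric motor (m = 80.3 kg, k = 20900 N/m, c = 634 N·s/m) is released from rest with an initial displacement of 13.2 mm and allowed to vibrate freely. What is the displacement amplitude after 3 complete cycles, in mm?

0.113 mm

ζ = c/(2√(km)) = 634/(2√(20900 × 80.3)) = 634/2591 = 0.2447.
Logarithmic decrement δ = 2πζ/√(1 − ζ²) = 2π × 0.2447/√(1 − 0.0599) = 1.586.
After n cycles, x_n/x₀ = e^(−nδ), so x_3 = 13.2 × e^(−3 × 1.586) = 13.2 × 0.008591 = 0.1134 mm.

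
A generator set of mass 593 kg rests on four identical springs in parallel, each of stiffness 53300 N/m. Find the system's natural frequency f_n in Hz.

3.02 Hz

Parallel springs add: k_eq = 4 × 53300 = 213200 N/m.
ω_n = √(k_eq/m) = √(213200/593) = √359.5 = 18.96 rad/s.
f_n = ω_n/(2π) = 18.96/6.283 = 3.018 Hz.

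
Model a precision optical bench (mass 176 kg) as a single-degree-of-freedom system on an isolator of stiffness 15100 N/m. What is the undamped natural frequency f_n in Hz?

1.47 Hz

ω_n = √(k/m) = √(15100/176) = √85.80 = 9.263 rad/s.
f_n = ω_n/(2π) = 9.263/6.283 = 1.474 Hz.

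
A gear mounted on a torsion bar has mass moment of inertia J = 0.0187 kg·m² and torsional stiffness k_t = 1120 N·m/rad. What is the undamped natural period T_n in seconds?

0.0257 s

ω_n = √(k_t/J) = √(1120/0.0187) = √59890 = 244.7 rad/s.
T_n = 2π/ω_n = 6.283/244.7 = 0.02567 s.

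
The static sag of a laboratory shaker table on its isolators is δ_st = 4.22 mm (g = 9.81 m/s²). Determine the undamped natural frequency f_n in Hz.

7.67 Hz

ω_n = √(g/δ_st) = √(9.81/0.00422) = √2325 = 48.21 rad/s.
f_n = ω_n/(2π) = 48.21/6.283 = 7.674 Hz.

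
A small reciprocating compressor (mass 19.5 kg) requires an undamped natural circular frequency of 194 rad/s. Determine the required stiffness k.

k = m·ω_n² = 19.5 × 194.0² = 19.5 × 37640 = 733900 N/m.

734000 N/m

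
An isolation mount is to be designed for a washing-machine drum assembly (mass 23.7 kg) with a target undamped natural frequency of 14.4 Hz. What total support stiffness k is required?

194000 N/m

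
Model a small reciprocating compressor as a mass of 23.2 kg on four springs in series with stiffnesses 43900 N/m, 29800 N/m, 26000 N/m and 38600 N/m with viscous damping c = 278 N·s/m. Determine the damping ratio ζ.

Series springs: 1/k_eq = 1/43900 + 1/29800 + 1/26000 + 1/38600 = 0.0001207, so k_eq = 8285 N/m.
ω_n = √(k_eq/m) = √(8285/23.2) = 18.90 rad/s.
Critical damping c_c = 2√(k_eq·m) = 2√(8285 × 23.2) = 876.8 N·s/m, so ζ = c/c_c = 278/876.8 = 0.3171.

0.317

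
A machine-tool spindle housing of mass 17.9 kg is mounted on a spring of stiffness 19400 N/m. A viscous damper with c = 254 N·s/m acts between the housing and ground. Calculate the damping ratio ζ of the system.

ω_n = √(k/m) = √(19400/17.9) = 32.92 rad/s.
Critical damping c_c = 2√(k·m) = 2√(19400 × 17.9) = 1179 N·s/m, so ζ = c/c_c = 254/1179 = 0.2155.

0.216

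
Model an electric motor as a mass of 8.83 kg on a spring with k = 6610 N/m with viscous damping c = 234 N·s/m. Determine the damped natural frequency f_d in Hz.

ω_n = √(k/m) = √(6610/8.83) = 27.36 rad/s.
Critical damping c_c = 2√(k·m) = 2√(6610 × 8.83) = 483.2 N·s/m, so ζ = c/c_c = 234/483.2 = 0.4843.
ω_d = ω_n√(1 − ζ²) = 27.36 × √(1 − 0.235) = 23.94 rad/s.
f_d = ω_d/(2π) = 3.810 Hz.

3.81 Hz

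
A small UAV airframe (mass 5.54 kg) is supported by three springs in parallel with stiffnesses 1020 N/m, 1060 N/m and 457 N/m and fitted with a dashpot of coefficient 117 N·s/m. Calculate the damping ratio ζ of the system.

0.493

Parallel springs add: k_eq = 1020 + 1060 + 457 = 2537 N/m.
ω_n = √(k_eq/m) = √(2537/5.54) = 21.40 rad/s.
Critical damping c_c = 2√(k_eq·m) = 2√(2537 × 5.54) = 237.1 N·s/m, so ζ = c/c_c = 117/237.1 = 0.4934.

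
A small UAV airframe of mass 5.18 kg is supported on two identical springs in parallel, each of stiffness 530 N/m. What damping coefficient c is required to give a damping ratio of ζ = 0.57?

Parallel springs add: k_eq = 2 × 530 = 1060 N/m.
c_c = 2√(k_eq·m) = 2√(1060 × 5.18) = 148.2 N·s/m.
c = ζ·c_c = 0.57 × 148.2 = 84.47 N·s/m.

84.5 N·s/m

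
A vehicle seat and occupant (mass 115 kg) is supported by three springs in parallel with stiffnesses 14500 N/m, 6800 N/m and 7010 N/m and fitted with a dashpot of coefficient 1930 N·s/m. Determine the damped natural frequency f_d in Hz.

2.11 Hz

Parallel springs add: k_eq = 14500 + 6800 + 7010 = 28310 N/m.
ω_n = √(k_eq/m) = √(28310/115) = 15.69 rad/s.
Critical damping c_c = 2√(k_eq·m) = 2√(28310 × 115) = 3609 N·s/m, so ζ = c/c_c = 1930/3609 = 0.5348.
ω_d = ω_n√(1 − ζ²) = 15.69 × √(1 − 0.286) = 13.26 rad/s.
f_d = ω_d/(2π) = 2.110 Hz.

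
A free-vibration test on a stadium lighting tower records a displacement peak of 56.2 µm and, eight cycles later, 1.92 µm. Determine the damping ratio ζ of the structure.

0.0670

Logarithmic decrement δ = (1/n)·ln(x₀/x_n) = (1/8)·ln(56.2/1.92) = (1/8)·ln(29.27) = 0.4221.
ζ = δ/√(4π² + δ²) = 0.4221/√(39.48 + 0.178) = 0.4221/6.297 = 0.06702.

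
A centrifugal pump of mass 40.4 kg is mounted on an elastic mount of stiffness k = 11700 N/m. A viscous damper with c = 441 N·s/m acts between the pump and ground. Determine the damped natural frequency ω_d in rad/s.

16.1 rad/s

ω_n = √(k/m) = √(11700/40.4) = 17.02 rad/s.
Critical damping c_c = 2√(k·m) = 2√(11700 × 40.4) = 1375 N·s/m, so ζ = c/c_c = 441/1375 = 0.3207.
ω_d = ω_n√(1 − ζ²) = 17.02 × √(1 − 0.103) = 16.12 rad/s.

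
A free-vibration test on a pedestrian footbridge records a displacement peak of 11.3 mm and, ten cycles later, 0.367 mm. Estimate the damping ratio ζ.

0.0545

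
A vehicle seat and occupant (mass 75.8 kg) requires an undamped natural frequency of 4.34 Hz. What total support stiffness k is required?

ω_n = 2πf_n = 2π × 4.34 = 27.27 rad/s.
k = m·ω_n² = 75.8 × 27.27² = 75.8 × 743.6 = 56360 N/m.

56400 N/m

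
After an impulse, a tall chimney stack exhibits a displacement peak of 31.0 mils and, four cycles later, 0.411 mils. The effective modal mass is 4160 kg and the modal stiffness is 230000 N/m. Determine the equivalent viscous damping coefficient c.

10500 N·s/m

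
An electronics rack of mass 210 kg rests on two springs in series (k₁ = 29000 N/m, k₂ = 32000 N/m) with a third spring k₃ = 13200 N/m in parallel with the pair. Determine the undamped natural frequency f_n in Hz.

1.85 Hz

Series pair: k_s = k₁k₂/(k₁+k₂) = (29000)(32000)/(29000 + 32000) = 15210 N/m. In parallel with k₃: k_eq = 15210 + 13200 = 28410 N/m.
ω_n = √(k_eq/m) = √(28410/210) = √135.3 = 11.63 rad/s.
f_n = ω_n/(2π) = 11.63/6.283 = 1.851 Hz.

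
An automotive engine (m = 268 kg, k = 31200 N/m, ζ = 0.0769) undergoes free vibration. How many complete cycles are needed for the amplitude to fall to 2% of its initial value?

9 cycles

Logarithmic decrement δ = 2πζ/√(1 − ζ²) = 2π × 0.07690/√(1 − 0.00591) = 0.4846.
x_n/x₀ = e^(−nδ) ≤ 0.02; take ln: n ≥ ln(1/0.02)/δ = 3.912/0.4846 = 8.072.
So 9 complete cycles are required.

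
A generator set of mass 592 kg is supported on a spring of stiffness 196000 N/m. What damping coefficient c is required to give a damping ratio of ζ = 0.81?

17500 N·s/m

c_c = 2√(k·m) = 2√(196000 × 592) = 21540 N·s/m.
c = ζ·c_c = 0.81 × 21540 = 17450 N·s/m.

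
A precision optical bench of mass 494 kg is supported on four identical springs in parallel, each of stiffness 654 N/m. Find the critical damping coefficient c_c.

2270 N·s/m

Parallel springs add: k_eq = 4 × 654 = 2616 N/m.
c_c = 2√(k_eq·m) = 2√(2616 × 494) = 2 × 1137 = 2274 N·s/m.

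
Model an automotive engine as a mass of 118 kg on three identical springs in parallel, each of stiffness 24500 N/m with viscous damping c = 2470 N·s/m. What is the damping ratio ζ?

0.419

Parallel springs add: k_eq = 3 × 24500 = 73500 N/m.
ω_n = √(k_eq/m) = √(73500/118) = 24.96 rad/s.
Critical damping c_c = 2√(k_eq·m) = 2√(73500 × 118) = 5890 N·s/m, so ζ = c/c_c = 2470/5890 = 0.4194.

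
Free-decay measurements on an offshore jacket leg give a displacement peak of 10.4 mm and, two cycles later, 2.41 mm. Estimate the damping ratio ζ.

0.116

Logarithmic decrement δ = (1/n)·ln(x₀/x_n) = (1/2)·ln(10.4/2.41) = (1/2)·ln(4.315) = 0.7311.
ζ = δ/√(4π² + δ²) = 0.7311/√(39.48 + 0.534) = 0.7311/6.326 = 0.1156.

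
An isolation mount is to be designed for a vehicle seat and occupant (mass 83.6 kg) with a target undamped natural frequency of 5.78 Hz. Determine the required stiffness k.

110000 N/m

ω_n = 2πf_n = 2π × 5.78 = 36.32 rad/s.
k = m·ω_n² = 83.6 × 36.32² = 83.6 × 1319 = 110300 N/m.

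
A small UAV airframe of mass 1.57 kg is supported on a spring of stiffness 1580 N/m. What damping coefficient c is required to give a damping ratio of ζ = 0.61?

c_c = 2√(k·m) = 2√(1580 × 1.57) = 99.61 N·s/m.
c = ζ·c_c = 0.61 × 99.61 = 60.76 N·s/m.

60.8 N·s/m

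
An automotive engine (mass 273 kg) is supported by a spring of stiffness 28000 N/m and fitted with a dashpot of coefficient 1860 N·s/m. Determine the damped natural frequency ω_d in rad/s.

9.54 rad/s

ω_n = √(k/m) = √(28000/273) = 10.13 rad/s.
Critical damping c_c = 2√(k·m) = 2√(28000 × 273) = 5530 N·s/m, so ζ = c/c_c = 1860/5530 = 0.3364.
ω_d = ω_n√(1 − ζ²) = 10.13 × √(1 − 0.113) = 9.537 rad/s.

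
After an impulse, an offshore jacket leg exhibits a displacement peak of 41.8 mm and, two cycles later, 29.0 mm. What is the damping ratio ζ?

Logarithmic decrement δ = (1/n)·ln(x₀/x_n) = (1/2)·ln(41.8/29.0) = (1/2)·ln(1.441) = 0.1828.
ζ = δ/√(4π² + δ²) = 0.1828/√(39.48 + 0.0334) = 0.1828/6.286 = 0.02908.

0.0291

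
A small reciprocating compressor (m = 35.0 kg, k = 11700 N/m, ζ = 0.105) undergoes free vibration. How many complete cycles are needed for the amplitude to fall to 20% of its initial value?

3 cycles

Logarithmic decrement δ = 2πζ/√(1 − ζ²) = 2π × 0.1050/√(1 − 0.0110) = 0.6634.
x_n/x₀ = e^(−nδ) ≤ 0.2; take ln: n ≥ ln(1/0.2)/δ = 1.609/0.6634 = 2.426.
So 3 complete cycles are required.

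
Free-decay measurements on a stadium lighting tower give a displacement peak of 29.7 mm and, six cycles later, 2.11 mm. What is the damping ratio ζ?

Logarithmic decrement δ = (1/n)·ln(x₀/x_n) = (1/6)·ln(29.7/2.11) = (1/6)·ln(14.08) = 0.4407.
ζ = δ/√(4π² + δ²) = 0.4407/√(39.48 + 0.194) = 0.4407/6.299 = 0.06997.

0.0700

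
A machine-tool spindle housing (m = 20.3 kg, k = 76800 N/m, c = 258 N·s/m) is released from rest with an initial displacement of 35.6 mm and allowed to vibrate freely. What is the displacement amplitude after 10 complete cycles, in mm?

ζ = c/(2√(km)) = 258/(2√(76800 × 20.3)) = 258/2497 = 0.1033.
Logarithmic decrement δ = 2πζ/√(1 − ζ²) = 2π × 0.1033/√(1 − 0.0107) = 0.6526.
After n cycles, x_n/x₀ = e^(−nδ), so x_10 = 35.6 × e^(−10 × 0.6526) = 35.6 × 0.001464 = 0.05213 mm.

0.0521 mm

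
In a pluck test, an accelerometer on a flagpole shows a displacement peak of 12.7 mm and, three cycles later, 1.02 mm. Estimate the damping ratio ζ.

0.133

Logarithmic decrement δ = (1/n)·ln(x₀/x_n) = (1/3)·ln(12.7/1.02) = (1/3)·ln(12.45) = 0.8406.
ζ = δ/√(4π² + δ²) = 0.8406/√(39.48 + 0.707) = 0.8406/6.339 = 0.1326.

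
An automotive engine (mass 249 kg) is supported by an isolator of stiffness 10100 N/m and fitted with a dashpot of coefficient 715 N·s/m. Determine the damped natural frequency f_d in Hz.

0.988 Hz

ω_n = √(k/m) = √(10100/249) = 6.369 rad/s.
Critical damping c_c = 2√(k·m) = 2√(10100 × 249) = 3172 N·s/m, so ζ = c/c_c = 715/3172 = 0.2254.
ω_d = ω_n√(1 − ζ²) = 6.369 × √(1 − 0.0508) = 6.205 rad/s.
f_d = ω_d/(2π) = 0.9875 Hz.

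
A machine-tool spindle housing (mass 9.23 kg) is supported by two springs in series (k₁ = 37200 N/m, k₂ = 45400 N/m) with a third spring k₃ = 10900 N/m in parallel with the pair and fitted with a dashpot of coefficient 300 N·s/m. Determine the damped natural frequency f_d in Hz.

8.91 Hz

Series pair: k_s = k₁k₂/(k₁+k₂) = (37200)(45400)/(37200 + 45400) = 20450 N/m. In parallel with k₃: k_eq = 20450 + 10900 = 31350 N/m.
ω_n = √(k_eq/m) = √(31350/9.23) = 58.28 rad/s.
Critical damping c_c = 2√(k_eq·m) = 2√(31350 × 9.23) = 1076 N·s/m, so ζ = c/c_c = 300/1076 = 0.2789.
ω_d = ω_n√(1 − ζ²) = 58.28 × √(1 − 0.0778) = 55.96 rad/s.
f_d = ω_d/(2π) = 8.907 Hz.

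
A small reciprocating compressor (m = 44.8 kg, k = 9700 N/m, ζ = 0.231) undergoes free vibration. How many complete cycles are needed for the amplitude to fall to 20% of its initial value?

2 cycles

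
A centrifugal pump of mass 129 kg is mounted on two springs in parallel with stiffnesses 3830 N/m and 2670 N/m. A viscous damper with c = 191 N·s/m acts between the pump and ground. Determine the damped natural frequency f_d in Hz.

Parallel springs add: k_eq = 3830 + 2670 = 6500 N/m.
ω_n = √(k_eq/m) = √(6500/129) = 7.098 rad/s.
Critical damping c_c = 2√(k_eq·m) = 2√(6500 × 129) = 1831 N·s/m, so ζ = c/c_c = 191/1831 = 0.1043.
ω_d = ω_n√(1 − ζ²) = 7.098 × √(1 − 0.0109) = 7.060 rad/s.
f_d = ω_d/(2π) = 1.124 Hz.

1.12 Hz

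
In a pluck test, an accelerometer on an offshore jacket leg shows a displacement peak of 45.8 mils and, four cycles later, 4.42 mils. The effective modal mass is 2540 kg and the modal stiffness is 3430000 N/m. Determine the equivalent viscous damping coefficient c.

Logarithmic decrement δ = (1/n)·ln(x₀/x_n) = (1/4)·ln(45.8/4.42) = (1/4)·ln(10.36) = 0.5845.
ζ = δ/√(4π² + δ²) = 0.5845/√(39.48 + 0.342) = 0.5845/6.310 = 0.09263.
c = ζ · 2√(km) = 0.09263 × 2√(3430000 × 2540) = 0.09263 × 186700 = 17290 N·s/m.

17300 N·s/m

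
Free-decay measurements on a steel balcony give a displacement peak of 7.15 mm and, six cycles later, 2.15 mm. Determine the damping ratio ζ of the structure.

0.0319

Logarithmic decrement δ = (1/n)·ln(x₀/x_n) = (1/6)·ln(7.15/2.15) = (1/6)·ln(3.326) = 0.2003.
ζ = δ/√(4π² + δ²) = 0.2003/√(39.48 + 0.0401) = 0.2003/6.286 = 0.03186.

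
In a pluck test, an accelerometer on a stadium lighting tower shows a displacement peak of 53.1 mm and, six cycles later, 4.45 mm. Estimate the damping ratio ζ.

0.0656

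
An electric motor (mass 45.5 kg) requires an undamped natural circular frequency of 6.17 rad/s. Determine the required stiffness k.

k = m·ω_n² = 45.5 × 6.170² = 45.5 × 38.07 = 1732 N/m.

1730 N/m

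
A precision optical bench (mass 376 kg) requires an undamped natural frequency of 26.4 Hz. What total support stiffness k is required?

10300000 N/m

ω_n = 2πf_n = 2π × 26.4 = 165.9 rad/s.
k = m·ω_n² = 376 × 165.9² = 376 × 27510 = 10350000 N/m.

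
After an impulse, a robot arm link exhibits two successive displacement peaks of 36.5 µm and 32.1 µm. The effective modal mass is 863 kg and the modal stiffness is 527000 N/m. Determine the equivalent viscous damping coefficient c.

Logarithmic decrement δ = (1/n)·ln(x₀/x_n) = (1/1)·ln(36.5/32.1) = (1/1)·ln(1.137) = 0.1285.
ζ = δ/√(4π² + δ²) = 0.1285/√(39.48 + 0.0165) = 0.1285/6.284 = 0.02044.
c = ζ · 2√(km) = 0.02044 × 2√(527000 × 863) = 0.02044 × 42650 = 871.8 N·s/m.

872 N·s/m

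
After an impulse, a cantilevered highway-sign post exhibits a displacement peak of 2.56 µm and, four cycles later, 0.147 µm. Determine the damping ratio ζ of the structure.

Logarithmic decrement δ = (1/n)·ln(x₀/x_n) = (1/4)·ln(2.56/0.147) = (1/4)·ln(17.41) = 0.7143.
ζ = δ/√(4π² + δ²) = 0.7143/√(39.48 + 0.510) = 0.7143/6.324 = 0.1130.

0.113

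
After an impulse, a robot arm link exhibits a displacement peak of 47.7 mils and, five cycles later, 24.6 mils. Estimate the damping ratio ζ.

Logarithmic decrement δ = (1/n)·ln(x₀/x_n) = (1/5)·ln(47.7/24.6) = (1/5)·ln(1.939) = 0.1324.
ζ = δ/√(4π² + δ²) = 0.1324/√(39.48 + 0.0175) = 0.1324/6.285 = 0.02107.

0.0211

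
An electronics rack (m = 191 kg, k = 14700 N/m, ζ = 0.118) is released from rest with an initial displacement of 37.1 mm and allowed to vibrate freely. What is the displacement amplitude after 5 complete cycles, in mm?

Logarithmic decrement δ = 2πζ/√(1 − ζ²) = 2π × 0.1180/√(1 − 0.0139) = 0.7466.
After n cycles, x_n/x₀ = e^(−nδ), so x_5 = 37.1 × e^(−5 × 0.7466) = 37.1 × 0.02392 = 0.8873 mm.

0.887 mm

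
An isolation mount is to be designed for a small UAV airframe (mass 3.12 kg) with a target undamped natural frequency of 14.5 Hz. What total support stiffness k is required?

25900 N/m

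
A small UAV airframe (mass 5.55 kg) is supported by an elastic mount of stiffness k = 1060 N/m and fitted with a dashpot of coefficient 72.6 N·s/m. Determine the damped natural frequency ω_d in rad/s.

ω_n = √(k/m) = √(1060/5.55) = 13.82 rad/s.
Critical damping c_c = 2√(k·m) = 2√(1060 × 5.55) = 153.4 N·s/m, so ζ = c/c_c = 72.6/153.4 = 0.4733.
ω_d = ω_n√(1 − ζ²) = 13.82 × √(1 − 0.224) = 12.17 rad/s.

12.2 rad/s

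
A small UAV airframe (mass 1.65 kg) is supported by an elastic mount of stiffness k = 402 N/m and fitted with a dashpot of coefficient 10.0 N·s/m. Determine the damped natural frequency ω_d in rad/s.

15.3 rad/s

ω_n = √(k/m) = √(402.0/1.65) = 15.61 rad/s.
Critical damping c_c = 2√(k·m) = 2√(402.0 × 1.65) = 51.51 N·s/m, so ζ = c/c_c = 10.0/51.51 = 0.1941.
ω_d = ω_n√(1 − ζ²) = 15.61 × √(1 − 0.0377) = 15.31 rad/s.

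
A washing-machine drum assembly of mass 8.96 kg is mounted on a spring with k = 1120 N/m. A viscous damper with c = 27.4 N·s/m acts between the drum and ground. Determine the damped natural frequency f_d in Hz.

1.76 Hz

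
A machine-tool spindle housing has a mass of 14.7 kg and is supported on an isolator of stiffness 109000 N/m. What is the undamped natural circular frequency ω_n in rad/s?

86.1 rad/s

ω_n = √(k/m) = √(109000/14.7) = √7415 = 86.11 rad/s.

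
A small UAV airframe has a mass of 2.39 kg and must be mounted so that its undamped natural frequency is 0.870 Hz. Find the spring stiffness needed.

71.4 N/m

ω_n = 2πf_n = 2π × 0.870 = 5.466 rad/s.
k = m·ω_n² = 2.39 × 5.466² = 2.39 × 29.88 = 71.42 N/m.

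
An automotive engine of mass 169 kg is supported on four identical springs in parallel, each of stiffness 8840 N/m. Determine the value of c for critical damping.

Parallel springs add: k_eq = 4 × 8840 = 35360 N/m.
c_c = 2√(k_eq·m) = 2√(35360 × 169) = 2 × 2445 = 4889 N·s/m.

4890 N·s/m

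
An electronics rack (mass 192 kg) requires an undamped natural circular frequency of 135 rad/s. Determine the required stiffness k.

3500000 N/m

k = m·ω_n² = 192 × 135.0² = 192 × 18220 = 3499000 N/m.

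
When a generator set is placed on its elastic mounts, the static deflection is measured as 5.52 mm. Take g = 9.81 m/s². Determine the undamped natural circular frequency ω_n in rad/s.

42.2 rad/s

ω_n = √(g/δ_st) = √(9.81/0.00552) = √1777 = 42.16 rad/s.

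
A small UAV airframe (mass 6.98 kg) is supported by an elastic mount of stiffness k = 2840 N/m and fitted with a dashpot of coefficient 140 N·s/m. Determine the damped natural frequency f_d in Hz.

ω_n = √(k/m) = √(2840/6.98) = 20.17 rad/s.
Critical damping c_c = 2√(k·m) = 2√(2840 × 6.98) = 281.6 N·s/m, so ζ = c/c_c = 140/281.6 = 0.4972.
ω_d = ω_n√(1 − ζ²) = 20.17 × √(1 − 0.247) = 17.50 rad/s.
f_d = ω_d/(2π) = 2.785 Hz.

2.79 Hz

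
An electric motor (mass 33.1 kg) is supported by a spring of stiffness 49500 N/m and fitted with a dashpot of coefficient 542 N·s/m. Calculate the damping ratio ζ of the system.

ω_n = √(k/m) = √(49500/33.1) = 38.67 rad/s.
Critical damping c_c = 2√(k·m) = 2√(49500 × 33.1) = 2560 N·s/m, so ζ = c/c_c = 542/2560 = 0.2117.

0.212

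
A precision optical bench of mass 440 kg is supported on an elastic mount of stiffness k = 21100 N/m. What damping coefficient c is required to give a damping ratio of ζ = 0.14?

c_c = 2√(k·m) = 2√(21100 × 440) = 6094 N·s/m.
c = ζ·c_c = 0.14 × 6094 = 853.2 N·s/m.

853 N·s/m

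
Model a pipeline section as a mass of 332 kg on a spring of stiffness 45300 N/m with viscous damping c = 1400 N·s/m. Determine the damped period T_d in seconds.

0.547 s

ω_n = √(k/m) = √(45300/332) = 11.68 rad/s.
Critical damping c_c = 2√(k·m) = 2√(45300 × 332) = 7756 N·s/m, so ζ = c/c_c = 1400/7756 = 0.1805.
ω_d = ω_n√(1 − ζ²) = 11.68 × √(1 − 0.0326) = 11.49 rad/s.
T_d = 2π/ω_d = 0.5469 s.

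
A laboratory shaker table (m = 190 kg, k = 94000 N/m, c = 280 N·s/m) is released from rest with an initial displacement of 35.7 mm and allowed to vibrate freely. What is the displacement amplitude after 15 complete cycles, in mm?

1.57 mm

ζ = c/(2√(km)) = 280/(2√(94000 × 190)) = 280/8452 = 0.03313.
Logarithmic decrement δ = 2πζ/√(1 − ζ²) = 2π × 0.03313/√(1 − 0.00110) = 0.2083.
After n cycles, x_n/x₀ = e^(−nδ), so x_15 = 35.7 × e^(−15 × 0.2083) = 35.7 × 0.04399 = 1.570 mm.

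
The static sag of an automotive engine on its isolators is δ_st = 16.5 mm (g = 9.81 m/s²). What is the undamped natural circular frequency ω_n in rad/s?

24.4 rad/s

ω_n = √(g/δ_st) = √(9.81/0.0165) = √594.5 = 24.38 rad/s.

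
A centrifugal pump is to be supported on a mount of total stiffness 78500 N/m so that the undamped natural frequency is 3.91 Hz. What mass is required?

130 kg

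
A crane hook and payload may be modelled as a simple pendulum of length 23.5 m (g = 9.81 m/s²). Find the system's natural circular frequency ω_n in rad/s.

0.646 rad/s

For a simple pendulum ω_n = √(g/L) = √(9.81/23.5) = √0.4174 = 0.6461 rad/s.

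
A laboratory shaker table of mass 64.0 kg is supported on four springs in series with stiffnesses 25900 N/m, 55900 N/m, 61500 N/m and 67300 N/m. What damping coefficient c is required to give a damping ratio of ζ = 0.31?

Series springs: 1/k_eq = 1/25900 + 1/55900 + 1/61500 + 1/67300 = 8.762×10^-5, so k_eq = 11410 N/m.
c_c = 2√(k_eq·m) = 2√(11410 × 64.0) = 1709 N·s/m.
c = ζ·c_c = 0.31 × 1709 = 529.9 N·s/m.

530 N·s/m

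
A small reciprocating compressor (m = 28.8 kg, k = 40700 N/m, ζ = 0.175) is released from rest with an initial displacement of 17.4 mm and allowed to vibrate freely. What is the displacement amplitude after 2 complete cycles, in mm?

Logarithmic decrement δ = 2πζ/√(1 − ζ²) = 2π × 0.1750/√(1 − 0.0306) = 1.117.
After n cycles, x_n/x₀ = e^(−nδ), so x_2 = 17.4 × e^(−2 × 1.117) = 17.4 × 0.1071 = 1.864 mm.

1.86 mm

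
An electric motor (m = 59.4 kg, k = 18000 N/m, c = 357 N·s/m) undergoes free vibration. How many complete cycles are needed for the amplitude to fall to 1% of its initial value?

5 cycles

ζ = c/(2√(km)) = 357/(2√(18000 × 59.4)) = 357/2068 = 0.1726.
Logarithmic decrement δ = 2πζ/√(1 − ζ²) = 2π × 0.1726/√(1 − 0.0298) = 1.101.
x_n/x₀ = e^(−nδ) ≤ 0.01; take ln: n ≥ ln(1/0.01)/δ = 4.605/1.101 = 4.182.
So 5 complete cycles are required.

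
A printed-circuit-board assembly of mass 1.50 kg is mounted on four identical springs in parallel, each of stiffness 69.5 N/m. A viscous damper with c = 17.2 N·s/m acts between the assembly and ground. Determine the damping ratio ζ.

Parallel springs add: k_eq = 4 × 69.5 = 278.0 N/m.
ω_n = √(k_eq/m) = √(278.0/1.50) = 13.61 rad/s.
Critical damping c_c = 2√(k_eq·m) = 2√(278.0 × 1.50) = 40.84 N·s/m, so ζ = c/c_c = 17.2/40.84 = 0.4211.

0.421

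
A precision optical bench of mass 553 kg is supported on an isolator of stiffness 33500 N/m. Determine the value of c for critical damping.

c_c = 2√(k·m) = 2√(33500 × 553) = 2 × 4304 = 8608 N·s/m.

8610 N·s/m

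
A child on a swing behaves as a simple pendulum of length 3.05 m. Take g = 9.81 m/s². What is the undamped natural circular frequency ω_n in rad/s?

For a simple pendulum ω_n = √(g/L) = √(9.81/3.05) = √3.216 = 1.793 rad/s.

1.79 rad/s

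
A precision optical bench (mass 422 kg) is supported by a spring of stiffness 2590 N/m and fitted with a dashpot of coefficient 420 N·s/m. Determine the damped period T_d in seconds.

2.59 s

ω_n = √(k/m) = √(2590/422) = 2.477 rad/s.
Critical damping c_c = 2√(k·m) = 2√(2590 × 422) = 2091 N·s/m, so ζ = c/c_c = 420/2091 = 0.2009.
ω_d = ω_n√(1 − ζ²) = 2.477 × √(1 − 0.0403) = 2.427 rad/s.
T_d = 2π/ω_d = 2.589 s.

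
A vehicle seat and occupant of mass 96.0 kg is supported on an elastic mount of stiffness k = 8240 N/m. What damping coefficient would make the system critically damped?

1780 N·s/m

c_c = 2√(k·m) = 2√(8240 × 96.0) = 2 × 889.4 = 1779 N·s/m.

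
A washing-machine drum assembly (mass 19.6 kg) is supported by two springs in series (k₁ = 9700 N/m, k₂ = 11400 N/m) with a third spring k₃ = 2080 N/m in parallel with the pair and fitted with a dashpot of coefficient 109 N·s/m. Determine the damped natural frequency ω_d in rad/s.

19.1 rad/s

Series pair: k_s = k₁k₂/(k₁+k₂) = (9700)(11400)/(9700 + 11400) = 5241 N/m. In parallel with k₃: k_eq = 5241 + 2080 = 7321 N/m.
ω_n = √(k_eq/m) = √(7321/19.6) = 19.33 rad/s.
Critical damping c_c = 2√(k_eq·m) = 2√(7321 × 19.6) = 757.6 N·s/m, so ζ = c/c_c = 109/757.6 = 0.1439.
ω_d = ω_n√(1 − ζ²) = 19.33 × √(1 − 0.0207) = 19.13 rad/s.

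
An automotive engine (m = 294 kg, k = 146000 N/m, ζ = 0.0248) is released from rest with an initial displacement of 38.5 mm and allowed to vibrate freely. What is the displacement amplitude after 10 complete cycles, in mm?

Logarithmic decrement δ = 2πζ/√(1 − ζ²) = 2π × 0.02480/√(1 − 0.000615) = 0.1559.
After n cycles, x_n/x₀ = e^(−nδ), so x_10 = 38.5 × e^(−10 × 0.1559) = 38.5 × 0.2104 = 8.101 mm.

8.10 mm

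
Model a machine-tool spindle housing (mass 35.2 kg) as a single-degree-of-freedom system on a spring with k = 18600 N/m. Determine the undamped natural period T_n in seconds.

0.273 s

ω_n = √(k/m) = √(18600/35.2) = √528.4 = 22.99 rad/s.
T_n = 2π/ω_n = 6.283/22.99 = 0.2733 s.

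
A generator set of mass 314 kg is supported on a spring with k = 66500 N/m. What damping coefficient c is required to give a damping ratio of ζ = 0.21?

1920 N·s/m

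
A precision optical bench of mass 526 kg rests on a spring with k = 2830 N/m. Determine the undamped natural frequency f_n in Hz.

0.369 Hz

ω_n = √(k/m) = √(2830/526) = √5.380 = 2.320 rad/s.
f_n = ω_n/(2π) = 2.320/6.283 = 0.3692 Hz.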